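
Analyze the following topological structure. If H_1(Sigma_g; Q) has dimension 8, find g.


For a closed orientable surface: b_1 = 2g.
8 = 2g
g = 8 / 2 = 4

4


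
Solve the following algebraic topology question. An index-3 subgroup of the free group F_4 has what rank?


Nielsen-Schreier: an index-n subgroup of F_r is free of rank 1 + n(r-1).
Equivalently: chi(cover) = n*chi(base); chi(vee_r S^1) = 1 - 4 = -3.
chi(E) = 3*(-3) = -9; rank = 1 - chi(E) = 1 - (-9) = 10.
rank = 1 + 3*(4-1) = 1 + 9 = 10

10


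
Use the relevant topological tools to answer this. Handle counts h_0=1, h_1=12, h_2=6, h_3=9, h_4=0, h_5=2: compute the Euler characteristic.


Handles of index k contribute (-1)^k to chi (same as CW cells).
chi = (1) + (-12) + (6) + (-9) + (0) + (-2) = -16

-16


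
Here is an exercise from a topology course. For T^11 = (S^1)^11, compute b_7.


By the Kunneth formula, b_k(T^n) = C(n,k).
b_7(T^11) = C(11,7).
C(11,7) = 11!/(7!*4!) = 330

330


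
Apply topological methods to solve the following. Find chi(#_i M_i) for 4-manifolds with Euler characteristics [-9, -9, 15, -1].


For n-manifolds: chi(A#B) = chi(A) + chi(B) - chi(S^4).
chi(S^4) = 1 + (-1)^4 = 2.
chi(#) = (sum chi_i) - (4-1)*chi(S^4) = -4 - 3*2 = -10

-10


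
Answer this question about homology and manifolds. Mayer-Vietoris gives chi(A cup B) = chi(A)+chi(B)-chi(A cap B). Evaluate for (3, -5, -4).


chi(A cup B) = chi(A) + chi(B) - chi(A cap B)
= 3 + (-5) - (-4)
= 2

2


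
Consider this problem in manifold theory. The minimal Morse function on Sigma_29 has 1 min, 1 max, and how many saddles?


A perfect Morse function has m_k = b_k.
For Sigma_29: b_0=1, b_1=2g=58, b_2=1.
Saddles m_1 = 2g = 58

58


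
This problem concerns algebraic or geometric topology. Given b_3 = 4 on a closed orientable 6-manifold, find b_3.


Poincare duality for closed orientable n-manifolds: b_k = b_{n-k}.
Here n = 6, so b_3 = b_3 = 4

4


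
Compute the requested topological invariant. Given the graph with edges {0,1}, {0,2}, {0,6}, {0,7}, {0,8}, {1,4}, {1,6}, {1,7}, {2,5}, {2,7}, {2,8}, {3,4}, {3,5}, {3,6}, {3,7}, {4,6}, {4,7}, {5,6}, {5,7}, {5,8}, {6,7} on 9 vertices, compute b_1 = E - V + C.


b_1 = E - V + (number of components).
E = 21, V = 9, components = 1.
b_1 = 21 - 9 + 1 = 13

13


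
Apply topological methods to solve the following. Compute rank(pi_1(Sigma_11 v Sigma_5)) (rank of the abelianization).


For a wedge: H_1(A v B) = H_1(A) + H_1(B).
b_1(Sigma_11) = 22, b_1(Sigma_5) = 10.
b_1 = 22 + 10 = 32

32


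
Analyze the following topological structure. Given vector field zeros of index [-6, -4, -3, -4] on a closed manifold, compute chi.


Poincare-Hopf: chi(M) = sum of indices of zeros.
chi = (-6) + (-4) + (-3) + (-4) = -17

-17


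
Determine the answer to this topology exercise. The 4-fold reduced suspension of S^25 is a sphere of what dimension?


Each suspension raises dimension by 1: Sigma S^n = S^{n+1}.
Sigma^4 S^25 = S^{25+4} = S^29

29


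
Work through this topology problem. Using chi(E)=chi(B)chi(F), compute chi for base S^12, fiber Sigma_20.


chi(S^12) = 2 (n even), chi(Sigma_20) = 2 - 2*20 = -38.
chi(E) = 2 * (-38) = -76

-76


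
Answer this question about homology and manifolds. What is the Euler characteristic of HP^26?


HP^26 has one cell in each dimension 0, 4, ..., 4*26 (26+1 cells, all even-dim).
chi = 26 + 1 = 27

27


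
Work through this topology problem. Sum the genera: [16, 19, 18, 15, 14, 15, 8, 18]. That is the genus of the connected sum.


Genus is additive under connected sum of orientable surfaces.
g = 16 + 19 + 18 + 15 + 14 + 15 + 8 + 18 = 123

123


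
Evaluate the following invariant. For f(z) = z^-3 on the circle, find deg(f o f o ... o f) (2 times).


deg(f) = -3. Degree is multiplicative: deg(f^2) = (deg f)^2.
deg(f^2) = (-3)^2 = 9

9


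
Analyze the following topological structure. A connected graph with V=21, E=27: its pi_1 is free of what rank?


For a connected graph: rank(pi_1) = b_1 = E - V + 1 = 1 - chi.
chi = V - E = 21 - 27 = -6.
rank = 1 - (-6) = 27 - 21 + 1 = 7

7


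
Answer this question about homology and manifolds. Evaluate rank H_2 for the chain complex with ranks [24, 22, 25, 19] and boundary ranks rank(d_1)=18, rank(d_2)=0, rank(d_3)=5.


rank H_k = rank(ker d_k) - rank(im d_{k+1}).
rank(ker d_2) = rank(C_2) - rank(d_2) = 25 - 0 = 25.
rank(im d_{2+1}) = 5.
rank H_2 = 25 - 5 = 20

20


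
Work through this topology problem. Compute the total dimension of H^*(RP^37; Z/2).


H^k(RP^37; Z/2) = Z/2 for each 0 <= k <= 37.
Total dimension = 37 + 1 = 38

38


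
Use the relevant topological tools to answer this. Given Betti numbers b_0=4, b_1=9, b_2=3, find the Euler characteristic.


chi = sum_k (-1)^k b_k.
= (4) + (-9) + (3)
= -2

-2


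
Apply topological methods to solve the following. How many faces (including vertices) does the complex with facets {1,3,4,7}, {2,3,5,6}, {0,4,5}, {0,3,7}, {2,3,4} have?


Each maximal simplex on m vertices has 2^m - 1 nonempty faces.
Take the union (dedupe shared faces).
Total distinct faces = 39

39


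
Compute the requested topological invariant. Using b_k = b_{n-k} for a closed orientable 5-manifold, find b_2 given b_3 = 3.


Poincare duality for closed orientable n-manifolds: b_k = b_{n-k}.
Here n = 5, so b_2 = b_3 = 3

3


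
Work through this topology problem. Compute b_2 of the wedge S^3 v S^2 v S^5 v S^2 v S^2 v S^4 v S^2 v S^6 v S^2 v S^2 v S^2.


For a wedge of spheres, H_k (k>0) is free on one generator per sphere of dimension k.
Spheres of dimension 2: count = 7.
b_2 = 7

7


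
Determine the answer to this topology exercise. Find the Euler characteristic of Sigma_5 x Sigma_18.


chi(Sigma_5) = 2 - 2*5 = -8
chi(Sigma_18) = 2 - 2*18 = -34
chi(product) = (-8) * (-34) = 272

272


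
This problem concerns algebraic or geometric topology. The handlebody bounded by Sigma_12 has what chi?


A genus-g handlebody deformation retracts to a wedge of g circles.
chi(vee_g S^1) = 1 - g.
chi(H_12) = 1 - 12 = -11

-11


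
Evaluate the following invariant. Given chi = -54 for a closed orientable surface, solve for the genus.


chi = 2 - 2g for closed orientable surfaces.
-54 = 2 - 2g
2g = 2 - (-54) = 56
g = 28

28


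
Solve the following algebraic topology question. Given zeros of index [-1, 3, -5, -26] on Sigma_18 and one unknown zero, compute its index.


Poincare-Hopf: sum of indices = chi(M).
chi(Sigma_18) = 2 - 2*18 = -34.
Sum of known indices = -29.
x = chi - (sum known) = -34 - (-29) = -5

-5


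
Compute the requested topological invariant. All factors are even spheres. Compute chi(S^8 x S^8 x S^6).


chi is multiplicative: chi(X x Y) = chi(X) chi(Y).
Each even-dim sphere has chi = 2. There are 3 factors.
chi = 2^3 = 8

8


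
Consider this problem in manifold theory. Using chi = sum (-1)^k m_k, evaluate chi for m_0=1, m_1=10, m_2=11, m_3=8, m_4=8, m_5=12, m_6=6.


Morse theory: chi(M) = sum_k (-1)^k m_k where m_k = #(index-k critical points).
= (1) + (-10) + (11) + (-8) + (8) + (-12) + (6) = -4

-4


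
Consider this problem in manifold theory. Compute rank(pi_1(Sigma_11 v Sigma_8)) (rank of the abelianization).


For a wedge: H_1(A v B) = H_1(A) + H_1(B).
b_1(Sigma_11) = 22, b_1(Sigma_8) = 16.
b_1 = 22 + 16 = 38

38


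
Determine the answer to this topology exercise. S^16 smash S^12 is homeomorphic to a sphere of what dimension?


S^m ^ S^n = S^{m+n}.
k = 16 + 12 = 28

28


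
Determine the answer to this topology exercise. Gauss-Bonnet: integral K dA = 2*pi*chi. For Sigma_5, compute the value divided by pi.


Gauss-Bonnet: integral K dA = 2*pi*chi(M).
chi(Sigma_5) = 2 - 2*5 = -8.
(integral K dA)/pi = 2*chi = 2*(-8) = -16

-16


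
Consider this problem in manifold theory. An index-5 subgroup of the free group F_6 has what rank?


Nielsen-Schreier: an index-n subgroup of F_r is free of rank 1 + n(r-1).
Equivalently: chi(cover) = n*chi(base); chi(vee_r S^1) = 1 - 6 = -5.
chi(E) = 5*(-5) = -25; rank = 1 - chi(E) = 1 - (-25) = 26.
rank = 1 + 5*(6-1) = 1 + 25 = 26

26


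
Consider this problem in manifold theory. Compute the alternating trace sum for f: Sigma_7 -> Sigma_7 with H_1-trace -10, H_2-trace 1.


L(f) = tr(f_0*) - tr(f_1*) + tr(f_2*).
= 1 - (-10) + (1)
= 12

12


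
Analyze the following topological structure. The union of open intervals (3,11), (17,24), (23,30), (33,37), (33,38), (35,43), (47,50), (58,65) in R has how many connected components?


Sort and merge overlapping open intervals.
Merged: (3,11), (17,30), (33,43), (47,50), (58,65).
Number of components = 5

5


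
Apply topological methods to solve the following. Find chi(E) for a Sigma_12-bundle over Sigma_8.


For a fiber bundle F -> E -> B (with CW structure): chi(E) = chi(B) * chi(F).
chi(Sigma_8) = -14, chi(Sigma_12) = -22.
chi(E) = (-14) * (-22) = 308

308


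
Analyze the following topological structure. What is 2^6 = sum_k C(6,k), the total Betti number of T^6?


b_k(T^6) = C(6,k), so the sum over k is sum_k C(6,k) = 2^6.
Total = 2^6 = 64

64


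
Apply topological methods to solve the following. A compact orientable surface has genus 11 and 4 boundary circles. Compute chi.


For a compact orientable surface with genus g and b boundary components: chi = 2 - 2g - b.
chi = 2 - 2*11 - 4 = 2 - 22 - 4 = -24

-24


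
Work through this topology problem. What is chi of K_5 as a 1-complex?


K_5: V = 5, E = C(5,2) = 10.
chi = V - E = 5 - 10 = -5

-5


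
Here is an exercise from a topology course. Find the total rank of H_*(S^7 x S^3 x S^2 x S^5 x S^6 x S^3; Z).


Total Betti number is multiplicative under products.
Each S^d (d>=1) has total Betti number 2.
There are 6 sphere factors.
Total = 2^6 = 64

64


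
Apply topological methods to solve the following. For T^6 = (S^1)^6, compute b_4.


By the Kunneth formula, b_k(T^n) = C(n,k).
b_4(T^6) = C(6,4).
C(6,4) = 6!/(4!*2!) = 15

15


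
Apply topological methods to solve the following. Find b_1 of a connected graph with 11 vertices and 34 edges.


For a connected graph: rank(pi_1) = b_1 = E - V + 1 = 1 - chi.
chi = V - E = 11 - 34 = -23.
rank = 1 - (-23) = 34 - 11 + 1 = 24

24


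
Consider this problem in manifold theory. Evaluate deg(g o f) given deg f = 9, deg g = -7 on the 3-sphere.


Degree is multiplicative under composition: deg(g o f) = deg(g) * deg(f).
= -7 * 9 = -63

-63


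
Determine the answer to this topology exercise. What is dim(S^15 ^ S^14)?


S^m ^ S^n = S^{m+n}.
k = 15 + 14 = 29

29


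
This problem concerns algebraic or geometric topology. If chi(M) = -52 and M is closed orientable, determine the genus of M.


chi = 2 - 2g for closed orientable surfaces.
-52 = 2 - 2g
2g = 2 - (-52) = 54
g = 27

27


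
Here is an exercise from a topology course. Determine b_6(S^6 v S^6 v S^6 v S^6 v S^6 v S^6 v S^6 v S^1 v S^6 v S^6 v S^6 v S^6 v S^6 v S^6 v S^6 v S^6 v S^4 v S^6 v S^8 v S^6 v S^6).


For a wedge of spheres, H_k (k>0) is free on one generator per sphere of dimension k.
Spheres of dimension 6: count = 18.
b_6 = 18

18


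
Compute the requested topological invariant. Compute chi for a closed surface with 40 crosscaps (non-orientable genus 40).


For a non-orientable closed surface with k crosscaps: chi = 2 - k.
Here k = 40.
chi = 2 - 40 = -38

-38


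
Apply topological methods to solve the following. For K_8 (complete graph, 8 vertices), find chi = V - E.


K_8: V = 8, E = C(8,2) = 28.
chi = V - E = 8 - 28 = -20

-20


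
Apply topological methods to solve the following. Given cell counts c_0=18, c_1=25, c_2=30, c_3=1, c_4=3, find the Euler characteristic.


chi = sum_k (-1)^k c_k.
= (-1)^0*18 + (-1)^1*25 + (-1)^2*30 + (-1)^3*1 + (-1)^4*3
= (18) + (-25) + (30) + (-1) + (3)
= 25

25


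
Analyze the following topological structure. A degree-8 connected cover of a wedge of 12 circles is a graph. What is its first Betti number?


Nielsen-Schreier: an index-n subgroup of F_r is free of rank 1 + n(r-1).
Equivalently: chi(cover) = n*chi(base); chi(vee_r S^1) = 1 - 12 = -11.
chi(E) = 8*(-11) = -88; rank = 1 - chi(E) = 1 - (-88) = 89.
rank = 1 + 8*(12-1) = 1 + 88 = 89

89


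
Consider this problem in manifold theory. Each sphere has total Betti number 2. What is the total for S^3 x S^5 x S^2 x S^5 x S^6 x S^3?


Total Betti number is multiplicative under products.
Each S^d (d>=1) has total Betti number 2.
There are 6 sphere factors.
Total = 2^6 = 64

64


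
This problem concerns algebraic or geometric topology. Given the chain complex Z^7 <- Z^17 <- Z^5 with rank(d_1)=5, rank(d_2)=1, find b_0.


rank H_k = rank(ker d_k) - rank(im d_{k+1}).
rank(ker d_0) = rank(C_0) - rank(d_0) = 7 - 0 = 7.
rank(im d_{0+1}) = 5.
rank H_0 = 7 - 5 = 2

2


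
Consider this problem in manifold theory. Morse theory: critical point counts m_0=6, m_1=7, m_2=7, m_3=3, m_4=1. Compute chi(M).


Morse theory: chi(M) = sum_k (-1)^k m_k where m_k = #(index-k critical points).
= (6) + (-7) + (7) + (-3) + (1) = 4

4


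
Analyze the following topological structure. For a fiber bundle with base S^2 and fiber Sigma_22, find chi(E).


chi(S^2) = 2 (n even), chi(Sigma_22) = 2 - 2*22 = -42.
chi(E) = 2 * (-42) = -84

-84


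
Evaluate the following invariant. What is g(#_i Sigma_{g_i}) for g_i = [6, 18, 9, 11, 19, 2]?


Genus is additive under connected sum of orientable surfaces.
g = 6 + 18 + 9 + 11 + 19 + 2 = 65

65


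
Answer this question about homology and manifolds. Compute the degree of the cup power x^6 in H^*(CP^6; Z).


|x| = 2 in H^*(CP^n).
|x^6| = 6 * |x| = 6 * 2 = 12

12


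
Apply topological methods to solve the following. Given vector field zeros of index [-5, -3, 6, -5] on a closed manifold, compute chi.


Poincare-Hopf: chi(M) = sum of indices of zeros.
chi = (-5) + (-3) + (6) + (-5) = -7

-7


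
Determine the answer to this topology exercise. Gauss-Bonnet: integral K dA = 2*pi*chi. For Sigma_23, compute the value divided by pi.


Gauss-Bonnet: integral K dA = 2*pi*chi(M).
chi(Sigma_23) = 2 - 2*23 = -44.
(integral K dA)/pi = 2*chi = 2*(-44) = -88

-88


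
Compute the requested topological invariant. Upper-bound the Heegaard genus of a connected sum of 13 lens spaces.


Heegaard genus satisfies g(A#B) <= g(A) + g(B).
Each lens space has g = 1.
Upper bound: 13 * 1 = 13

13


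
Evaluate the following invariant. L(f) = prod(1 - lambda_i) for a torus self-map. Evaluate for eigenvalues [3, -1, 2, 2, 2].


For a torus self-map: L(f) = det(I - A) where A acts on H_1.
L(f) = (1-3) * (1--1) * (1-2) * (1-2) * (1-2) = -2 * 2 * -1 * -1 * -1 = 4

4


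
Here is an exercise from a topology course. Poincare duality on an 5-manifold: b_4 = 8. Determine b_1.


Poincare duality for closed orientable n-manifolds: b_k = b_{n-k}.
Here n = 5, so b_1 = b_4 = 8

8


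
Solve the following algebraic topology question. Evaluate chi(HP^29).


HP^29 has one cell in each dimension 0, 4, ..., 4*29 (29+1 cells, all even-dim).
chi = 29 + 1 = 30

30


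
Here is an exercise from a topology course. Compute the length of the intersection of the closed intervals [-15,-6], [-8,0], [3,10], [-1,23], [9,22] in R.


Intersection = [max(a_i), min(b_i)] = [9, -6].
Since 9 > -6, the intersection is empty.
Length = 0

0


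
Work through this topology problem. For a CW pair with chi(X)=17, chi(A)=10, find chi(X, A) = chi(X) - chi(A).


Relative Euler characteristic: chi(X, A) = chi(X) - chi(A).
= 17 - (10) = 7

7


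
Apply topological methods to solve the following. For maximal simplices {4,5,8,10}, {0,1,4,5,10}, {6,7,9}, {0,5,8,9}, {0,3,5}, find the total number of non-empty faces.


Each maximal simplex on m vertices has 2^m - 1 nonempty faces.
Take the union (dedupe shared faces).
Total distinct faces = 59

59


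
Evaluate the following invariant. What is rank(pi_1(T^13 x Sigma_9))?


pi_1(A x B) = pi_1(A) x pi_1(B); rank of abelianization = b_1.
b_1(T^13) = 13, b_1(Sigma_9) = 2*9 = 18.
b_1(product) = 13 + 18 = 31

31


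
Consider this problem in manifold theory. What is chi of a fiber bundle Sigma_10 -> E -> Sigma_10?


For a fiber bundle F -> E -> B (with CW structure): chi(E) = chi(B) * chi(F).
chi(Sigma_10) = -18, chi(Sigma_10) = -18.
chi(E) = (-18) * (-18) = 324

324


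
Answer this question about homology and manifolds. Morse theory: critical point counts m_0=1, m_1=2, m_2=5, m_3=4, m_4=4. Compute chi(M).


Morse theory: chi(M) = sum_k (-1)^k m_k where m_k = #(index-k critical points).
= (1) + (-2) + (5) + (-4) + (4) = 4

4


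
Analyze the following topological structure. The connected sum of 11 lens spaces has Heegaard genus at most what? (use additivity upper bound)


Heegaard genus satisfies g(A#B) <= g(A) + g(B).
Each lens space has g = 1.
Upper bound: 11 * 1 = 11

11


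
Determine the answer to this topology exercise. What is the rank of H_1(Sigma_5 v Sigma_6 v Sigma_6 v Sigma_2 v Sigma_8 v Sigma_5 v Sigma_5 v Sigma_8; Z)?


For a wedge X v Y: reduced H_k(X v Y) = H_k(X) + H_k(Y).
Each Sigma_g contributes b_1 = 2g.
b_1 = 10 + 12 + 12 + 4 + 16 + 10 + 10 + 16 = 90

90


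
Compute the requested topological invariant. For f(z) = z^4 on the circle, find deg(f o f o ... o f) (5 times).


deg(f) = 4. Degree is multiplicative: deg(f^5) = (deg f)^5.
deg(f^5) = (4)^5 = 1024

1024


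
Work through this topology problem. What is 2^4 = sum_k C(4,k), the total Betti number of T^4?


b_k(T^4) = C(4,k), so the sum over k is sum_k C(4,k) = 2^4.
Total = 2^4 = 16

16


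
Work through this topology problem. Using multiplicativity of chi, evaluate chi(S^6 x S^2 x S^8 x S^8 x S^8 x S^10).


chi is multiplicative: chi(X x Y) = chi(X) chi(Y).
Each even-dim sphere has chi = 2. There are 6 factors.
chi = 2^6 = 64

64


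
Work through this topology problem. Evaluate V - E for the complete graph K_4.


K_4: V = 4, E = C(4,2) = 6.
chi = V - E = 4 - 6 = -2

-2


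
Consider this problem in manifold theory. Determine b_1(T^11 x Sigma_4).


pi_1(A x B) = pi_1(A) x pi_1(B); rank of abelianization = b_1.
b_1(T^11) = 11, b_1(Sigma_4) = 2*4 = 8.
b_1(product) = 11 + 8 = 19

19


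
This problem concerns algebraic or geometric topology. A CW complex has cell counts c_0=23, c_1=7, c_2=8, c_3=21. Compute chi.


chi = sum_k (-1)^k c_k.
= (-1)^0*23 + (-1)^1*7 + (-1)^2*8 + (-1)^3*21
= (23) + (-7) + (8) + (-21)
= 3

3


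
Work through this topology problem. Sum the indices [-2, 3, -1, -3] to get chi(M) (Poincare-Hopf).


Poincare-Hopf: chi(M) = sum of indices of zeros.
chi = (-2) + (3) + (-1) + (-3) = -3

-3


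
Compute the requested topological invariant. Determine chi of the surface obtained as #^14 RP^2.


For a non-orientable closed surface with k crosscaps: chi = 2 - k.
Here k = 14.
chi = 2 - 14 = -12

-12


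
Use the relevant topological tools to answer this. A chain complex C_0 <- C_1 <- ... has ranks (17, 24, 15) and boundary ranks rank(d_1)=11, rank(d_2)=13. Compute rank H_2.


rank H_k = rank(ker d_k) - rank(im d_{k+1}).
rank(ker d_2) = rank(C_2) - rank(d_2) = 15 - 13 = 2.
rank(im d_{2+1}) = 0.
rank H_2 = 2 - 0 = 2

2


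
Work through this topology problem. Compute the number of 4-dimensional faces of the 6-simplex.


Delta^6 has 6+1 vertices. A 4-face is a choice of 4+1 vertices.
f_4 = C(6+1, 4+1) = C(7,5) = 21

21


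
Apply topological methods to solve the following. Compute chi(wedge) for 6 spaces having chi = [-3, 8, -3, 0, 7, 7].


chi(A v B) = chi(A) + chi(B) - 1 (one point identified).
For 6 spaces: chi = (sum chi_i) - (6 - 1).
sum = 16; chi = 16 - 5 = 11

11


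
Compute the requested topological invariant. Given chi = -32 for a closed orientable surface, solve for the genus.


chi = 2 - 2g for closed orientable surfaces.
-32 = 2 - 2g
2g = 2 - (-32) = 34
g = 17

17


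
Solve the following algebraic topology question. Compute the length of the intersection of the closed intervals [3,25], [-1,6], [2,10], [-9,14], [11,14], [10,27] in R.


Intersection = [max(a_i), min(b_i)] = [11, 6].
Since 11 > 6, the intersection is empty.
Length = 0

0


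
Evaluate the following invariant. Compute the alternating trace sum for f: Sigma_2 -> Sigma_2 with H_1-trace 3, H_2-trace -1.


L(f) = tr(f_0*) - tr(f_1*) + tr(f_2*).
= 1 - (3) + (-1)
= -3

-3


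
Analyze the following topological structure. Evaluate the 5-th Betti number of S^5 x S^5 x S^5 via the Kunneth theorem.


Each S^d has Poincare polynomial 1 + t^d.
The product S^5 x S^5 x S^5 has Poincare polynomial prod(1+t^d_i).
Expanding: b_0=1, b_5=3, b_10=3, b_15=1.
b_5 = 3

3


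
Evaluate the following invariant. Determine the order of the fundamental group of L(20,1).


pi_1(L(p,q)) = Z/pZ for any q coprime to p.
|pi_1(L(20,1))| = 20

20


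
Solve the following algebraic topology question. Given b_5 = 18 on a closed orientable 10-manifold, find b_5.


Poincare duality for closed orientable n-manifolds: b_k = b_{n-k}.
Here n = 10, so b_5 = b_5 = 18

18


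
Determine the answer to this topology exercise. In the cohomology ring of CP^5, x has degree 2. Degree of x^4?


|x| = 2 in H^*(CP^n).
|x^4| = 4 * |x| = 4 * 2 = 8

8


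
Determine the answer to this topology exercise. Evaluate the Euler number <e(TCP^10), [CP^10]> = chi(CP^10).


For any closed oriented manifold, <e(TM),[M]> = chi(M).
chi(CP^10) = 10+1 = 11

11


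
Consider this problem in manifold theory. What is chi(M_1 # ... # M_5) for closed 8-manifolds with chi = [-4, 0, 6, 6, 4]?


For n-manifolds: chi(A#B) = chi(A) + chi(B) - chi(S^8).
chi(S^8) = 1 + (-1)^8 = 2.
chi(#) = (sum chi_i) - (5-1)*chi(S^8) = 12 - 4*2 = 4

4


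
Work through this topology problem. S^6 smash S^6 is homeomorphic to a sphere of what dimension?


S^m ^ S^n = S^{m+n}.
k = 6 + 6 = 12

12


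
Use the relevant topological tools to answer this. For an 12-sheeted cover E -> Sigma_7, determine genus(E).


For an n-sheeted cover: chi(E) = n * chi(B).
chi(Sigma_7) = 2 - 2*7 = -12.
chi(E) = 12 * (-12) = -144.
genus(E) = (2 - chi(E))/2 = (2 - (-144))/2 = 146/2 = 73

73


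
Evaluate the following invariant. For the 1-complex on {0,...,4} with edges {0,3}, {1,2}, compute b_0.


Run DFS/union-find over 5 vertices.
V = 5, E = 2.
Number of components = 3

3


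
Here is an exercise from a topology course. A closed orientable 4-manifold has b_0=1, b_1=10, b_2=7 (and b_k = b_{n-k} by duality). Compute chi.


By Poincare duality b_k = b_{4-k}, so full Betti numbers: b_0=1, b_1=10, b_2=7, b_3=10, b_4=1.
chi = sum (-1)^k b_k = -11

-11


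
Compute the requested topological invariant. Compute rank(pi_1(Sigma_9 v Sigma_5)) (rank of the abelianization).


For a wedge: H_1(A v B) = H_1(A) + H_1(B).
b_1(Sigma_9) = 18, b_1(Sigma_5) = 10.
b_1 = 18 + 10 = 28

28


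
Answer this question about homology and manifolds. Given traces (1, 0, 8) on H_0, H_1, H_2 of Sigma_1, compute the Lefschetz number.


L(f) = tr(f_0*) - tr(f_1*) + tr(f_2*).
= 1 - (0) + (8)
= 9

9


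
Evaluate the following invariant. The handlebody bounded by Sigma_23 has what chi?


A genus-g handlebody deformation retracts to a wedge of g circles.
chi(vee_g S^1) = 1 - g.
chi(H_23) = 1 - 23 = -22

-22


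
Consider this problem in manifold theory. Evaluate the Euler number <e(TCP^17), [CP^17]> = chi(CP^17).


For any closed oriented manifold, <e(TM),[M]> = chi(M).
chi(CP^17) = 17+1 = 18

18


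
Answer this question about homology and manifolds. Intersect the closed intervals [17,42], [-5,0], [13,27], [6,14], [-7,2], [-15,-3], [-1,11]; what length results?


Intersection = [max(a_i), min(b_i)] = [17, -3].
Since 17 > -3, the intersection is empty.
Length = 0

0


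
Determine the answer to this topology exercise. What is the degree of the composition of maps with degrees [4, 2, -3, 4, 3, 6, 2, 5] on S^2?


Degree is multiplicative: deg(composition) = product of degrees.
= (4) * (2) * (-3) * (4) * (3) * (6) * (2) * (5) = -17280

-17280


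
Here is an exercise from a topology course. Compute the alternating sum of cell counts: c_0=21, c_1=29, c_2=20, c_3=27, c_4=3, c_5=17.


chi = sum_k (-1)^k c_k.
= (-1)^0*21 + (-1)^1*29 + (-1)^2*20 + (-1)^3*27 + (-1)^4*3 + (-1)^5*17
= (21) + (-29) + (20) + (-27) + (3) + (-17)
= -29

-29


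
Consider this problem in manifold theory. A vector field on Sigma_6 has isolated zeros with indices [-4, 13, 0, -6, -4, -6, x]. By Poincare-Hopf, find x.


Poincare-Hopf: sum of indices = chi(M).
chi(Sigma_6) = 2 - 2*6 = -10.
Sum of known indices = -7.
x = chi - (sum known) = -10 - (-7) = -3

-3


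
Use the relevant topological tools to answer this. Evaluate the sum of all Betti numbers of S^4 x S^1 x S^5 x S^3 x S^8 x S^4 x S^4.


Total Betti number is multiplicative under products.
Each S^d (d>=1) has total Betti number 2.
There are 7 sphere factors.
Total = 2^7 = 128

128


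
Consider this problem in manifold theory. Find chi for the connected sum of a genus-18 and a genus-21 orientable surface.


chi(Sigma_18) = 2 - 2*18 = -34
chi(Sigma_21) = 2 - 2*21 = -40
For surfaces: chi(A#B) = chi(A) + chi(B) - 2.
chi = -34 + -40 - 2 = -76

-76


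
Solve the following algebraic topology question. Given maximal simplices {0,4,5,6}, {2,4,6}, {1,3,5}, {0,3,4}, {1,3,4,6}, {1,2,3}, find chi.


Enumerate all faces; f-vector: f_0=7, f_1=18, f_2=12, f_3=2.
chi = sum (-1)^k f_k = -1

-1


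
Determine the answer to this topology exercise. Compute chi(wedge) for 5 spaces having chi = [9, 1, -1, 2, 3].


chi(A v B) = chi(A) + chi(B) - 1 (one point identified).
For 5 spaces: chi = (sum chi_i) - (5 - 1).
sum = 14; chi = 14 - 4 = 10

10


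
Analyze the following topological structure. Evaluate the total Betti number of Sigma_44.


For Sigma_44: b_0 = 1, b_1 = 2g = 88, b_2 = 1.
Total = 1 + 88 + 1 = 90

90


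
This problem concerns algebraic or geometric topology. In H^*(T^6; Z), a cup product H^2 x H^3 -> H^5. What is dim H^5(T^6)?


Cup product: H^p x H^q -> H^{p+q}; here p+q = 2+3 = 5.
rank H^k(T^n) = C(n,k).
C(6,5) = 6

6


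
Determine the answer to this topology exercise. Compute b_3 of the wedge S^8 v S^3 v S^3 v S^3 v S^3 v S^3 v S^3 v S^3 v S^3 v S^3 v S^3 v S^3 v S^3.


For a wedge of spheres, H_k (k>0) is free on one generator per sphere of dimension k.
Spheres of dimension 3: count = 12.
b_3 = 12

12


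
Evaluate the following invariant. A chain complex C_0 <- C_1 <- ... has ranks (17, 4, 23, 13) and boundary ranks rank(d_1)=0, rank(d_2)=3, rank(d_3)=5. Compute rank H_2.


rank H_k = rank(ker d_k) - rank(im d_{k+1}).
rank(ker d_2) = rank(C_2) - rank(d_2) = 23 - 3 = 20.
rank(im d_{2+1}) = 5.
rank H_2 = 20 - 5 = 15

15


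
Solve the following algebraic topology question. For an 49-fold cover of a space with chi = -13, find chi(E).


For a finite covering: chi(E) = (number of sheets) * chi(B).
chi(E) = 49 * (-13) = -637

-637


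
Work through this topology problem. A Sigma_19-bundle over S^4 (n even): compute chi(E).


chi(S^4) = 2 (n even), chi(Sigma_19) = 2 - 2*19 = -36.
chi(E) = 2 * (-36) = -72

-72


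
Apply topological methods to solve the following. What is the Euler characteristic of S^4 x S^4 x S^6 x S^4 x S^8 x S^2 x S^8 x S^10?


chi is multiplicative: chi(X x Y) = chi(X) chi(Y).
Each even-dim sphere has chi = 2. There are 8 factors.
chi = 2^8 = 256

256


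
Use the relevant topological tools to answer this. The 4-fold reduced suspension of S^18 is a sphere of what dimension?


Each suspension raises dimension by 1: Sigma S^n = S^{n+1}.
Sigma^4 S^18 = S^{18+4} = S^22

22


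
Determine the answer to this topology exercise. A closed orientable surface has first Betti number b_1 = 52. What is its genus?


For a closed orientable surface: b_1 = 2g.
52 = 2g
g = 52 / 2 = 26

26


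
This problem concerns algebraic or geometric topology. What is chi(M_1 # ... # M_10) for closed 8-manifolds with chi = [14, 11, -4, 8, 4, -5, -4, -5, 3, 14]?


For n-manifolds: chi(A#B) = chi(A) + chi(B) - chi(S^8).
chi(S^8) = 1 + (-1)^8 = 2.
chi(#) = (sum chi_i) - (10-1)*chi(S^8) = 36 - 9*2 = 18

18


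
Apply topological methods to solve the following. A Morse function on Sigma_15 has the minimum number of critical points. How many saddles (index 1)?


A perfect Morse function has m_k = b_k.
For Sigma_15: b_0=1, b_1=2g=30, b_2=1.
Saddles m_1 = 2g = 30

30


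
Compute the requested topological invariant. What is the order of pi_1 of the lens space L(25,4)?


pi_1(L(p,q)) = Z/pZ for any q coprime to p.
|pi_1(L(25,4))| = 25

25


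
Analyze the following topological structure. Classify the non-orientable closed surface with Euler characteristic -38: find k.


chi = 2 - k for closed non-orientable surfaces with k crosscaps.
-38 = 2 - k
k = 2 - (-38) = 40

40


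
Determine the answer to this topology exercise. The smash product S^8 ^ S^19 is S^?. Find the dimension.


S^m ^ S^n = S^{m+n}.
k = 8 + 19 = 27

27


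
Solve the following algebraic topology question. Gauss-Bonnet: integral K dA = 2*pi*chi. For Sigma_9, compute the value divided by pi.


Gauss-Bonnet: integral K dA = 2*pi*chi(M).
chi(Sigma_9) = 2 - 2*9 = -16.
(integral K dA)/pi = 2*chi = 2*(-16) = -32

-32


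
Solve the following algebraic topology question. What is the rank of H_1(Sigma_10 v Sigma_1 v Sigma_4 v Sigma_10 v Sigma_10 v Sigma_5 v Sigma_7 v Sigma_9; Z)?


For a wedge X v Y: reduced H_k(X v Y) = H_k(X) + H_k(Y).
Each Sigma_g contributes b_1 = 2g.
b_1 = 20 + 2 + 8 + 20 + 20 + 10 + 14 + 18 = 112

112


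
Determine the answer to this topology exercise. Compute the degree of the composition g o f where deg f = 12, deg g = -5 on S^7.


Degree is multiplicative under composition: deg(g o f) = deg(g) * deg(f).
= -5 * 12 = -60

-60


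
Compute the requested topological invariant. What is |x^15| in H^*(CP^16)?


|x| = 2 in H^*(CP^n).
|x^15| = 15 * |x| = 15 * 2 = 30

30


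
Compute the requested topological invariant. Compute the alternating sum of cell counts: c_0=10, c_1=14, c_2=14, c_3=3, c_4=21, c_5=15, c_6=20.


chi = sum_k (-1)^k c_k.
= (-1)^0*10 + (-1)^1*14 + (-1)^2*14 + (-1)^3*3 + (-1)^4*21 + (-1)^5*15 + (-1)^6*20
= (10) + (-14) + (14) + (-3) + (21) + (-15) + (20)
= 33

33


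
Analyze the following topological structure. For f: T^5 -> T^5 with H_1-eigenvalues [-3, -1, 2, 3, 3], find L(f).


For a torus self-map: L(f) = det(I - A) where A acts on H_1.
L(f) = (1--3) * (1--1) * (1-2) * (1-3) * (1-3) = 4 * 2 * -1 * -2 * -2 = -32

-32


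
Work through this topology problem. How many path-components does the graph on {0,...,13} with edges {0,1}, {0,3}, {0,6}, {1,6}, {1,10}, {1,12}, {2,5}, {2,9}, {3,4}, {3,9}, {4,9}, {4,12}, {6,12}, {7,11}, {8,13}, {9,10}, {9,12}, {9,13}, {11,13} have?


Run DFS/union-find over 14 vertices.
V = 14, E = 19.
Number of components = 1

1


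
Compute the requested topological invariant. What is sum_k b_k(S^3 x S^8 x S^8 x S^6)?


Total Betti number is multiplicative under products.
Each S^d (d>=1) has total Betti number 2.
There are 4 sphere factors.
Total = 2^4 = 16

16


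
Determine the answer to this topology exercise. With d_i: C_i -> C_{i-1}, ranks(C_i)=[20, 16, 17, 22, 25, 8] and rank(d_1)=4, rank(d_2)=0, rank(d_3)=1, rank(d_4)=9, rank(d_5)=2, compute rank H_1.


rank H_k = rank(ker d_k) - rank(im d_{k+1}).
rank(ker d_1) = rank(C_1) - rank(d_1) = 16 - 4 = 12.
rank(im d_{1+1}) = 0.
rank H_1 = 12 - 0 = 12

12


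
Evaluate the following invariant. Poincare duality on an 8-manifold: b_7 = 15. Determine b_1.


Poincare duality for closed orientable n-manifolds: b_k = b_{n-k}.
Here n = 8, so b_1 = b_7 = 15

15


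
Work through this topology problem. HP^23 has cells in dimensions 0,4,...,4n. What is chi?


HP^23 has one cell in each dimension 0, 4, ..., 4*23 (23+1 cells, all even-dim).
chi = 23 + 1 = 24

24


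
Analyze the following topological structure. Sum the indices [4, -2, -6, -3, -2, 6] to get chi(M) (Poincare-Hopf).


Poincare-Hopf: chi(M) = sum of indices of zeros.
chi = (4) + (-2) + (-6) + (-3) + (-2) + (6) = -3

-3


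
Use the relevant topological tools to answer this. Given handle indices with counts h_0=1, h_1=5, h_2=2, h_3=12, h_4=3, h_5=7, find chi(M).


Handles of index k contribute (-1)^k to chi (same as CW cells).
chi = (1) + (-5) + (2) + (-12) + (3) + (-7) = -18

-18


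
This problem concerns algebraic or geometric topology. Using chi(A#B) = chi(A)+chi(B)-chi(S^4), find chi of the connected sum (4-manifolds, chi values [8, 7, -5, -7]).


For n-manifolds: chi(A#B) = chi(A) + chi(B) - chi(S^4).
chi(S^4) = 1 + (-1)^4 = 2.
chi(#) = (sum chi_i) - (4-1)*chi(S^4) = 3 - 3*2 = -3

-3


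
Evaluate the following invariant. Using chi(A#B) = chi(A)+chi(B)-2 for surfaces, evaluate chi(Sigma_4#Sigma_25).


chi(Sigma_4) = 2 - 2*4 = -6
chi(Sigma_25) = 2 - 2*25 = -48
For surfaces: chi(A#B) = chi(A) + chi(B) - 2.
chi = -6 + -48 - 2 = -56

-56


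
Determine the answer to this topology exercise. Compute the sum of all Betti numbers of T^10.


b_k(T^10) = C(10,k), so the sum over k is sum_k C(10,k) = 2^10.
Total = 2^10 = 1024

1024


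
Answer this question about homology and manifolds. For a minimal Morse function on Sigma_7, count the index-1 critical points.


A perfect Morse function has m_k = b_k.
For Sigma_7: b_0=1, b_1=2g=14, b_2=1.
Saddles m_1 = 2g = 14

14


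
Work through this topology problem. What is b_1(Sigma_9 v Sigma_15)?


For a wedge: H_1(A v B) = H_1(A) + H_1(B).
b_1(Sigma_9) = 18, b_1(Sigma_15) = 30.
b_1 = 18 + 30 = 48

48


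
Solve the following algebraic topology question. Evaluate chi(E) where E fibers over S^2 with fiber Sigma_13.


chi(S^2) = 2 (n even), chi(Sigma_13) = 2 - 2*13 = -24.
chi(E) = 2 * (-24) = -48

-48


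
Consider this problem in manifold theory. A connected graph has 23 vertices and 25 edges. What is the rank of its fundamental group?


For a connected graph: rank(pi_1) = b_1 = E - V + 1 = 1 - chi.
chi = V - E = 23 - 25 = -2.
rank = 1 - (-2) = 25 - 23 + 1 = 3

3


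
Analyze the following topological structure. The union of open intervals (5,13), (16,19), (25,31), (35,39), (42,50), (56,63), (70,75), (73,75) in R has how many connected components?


Sort and merge overlapping open intervals.
Merged: (5,13), (16,19), (25,31), (35,39), (42,50), (56,63), (70,75).
Number of components = 7

7


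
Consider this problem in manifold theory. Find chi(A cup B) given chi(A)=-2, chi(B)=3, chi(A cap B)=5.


chi(A cup B) = chi(A) + chi(B) - chi(A cap B)
= -2 + (3) - (5)
= -4

-4


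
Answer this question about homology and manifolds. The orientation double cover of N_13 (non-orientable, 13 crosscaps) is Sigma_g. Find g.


chi(N_13) = 2 - 13 = -11.
Double cover: chi(Sigma_g) = 2 * chi(N_13) = 2*(-11) = -22.
2 - 2g = -22, so g = (2 - (-22))/2 = 24/2 = 12

12


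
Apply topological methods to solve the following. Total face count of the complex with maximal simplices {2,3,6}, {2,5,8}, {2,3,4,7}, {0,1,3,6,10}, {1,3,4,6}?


Each maximal simplex on m vertices has 2^m - 1 nonempty faces.
Take the union (dedupe shared faces).
Total distinct faces = 59

59


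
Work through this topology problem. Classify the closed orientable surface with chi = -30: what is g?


chi = 2 - 2g for closed orientable surfaces.
-30 = 2 - 2g
2g = 2 - (-30) = 32
g = 16

16


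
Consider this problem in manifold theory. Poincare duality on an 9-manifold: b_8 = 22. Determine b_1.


Poincare duality for closed orientable n-manifolds: b_k = b_{n-k}.
Here n = 9, so b_1 = b_8 = 22

22


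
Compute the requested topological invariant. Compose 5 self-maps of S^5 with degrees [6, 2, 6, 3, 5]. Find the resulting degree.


Degree is multiplicative: deg(composition) = product of degrees.
= (6) * (2) * (6) * (3) * (5) = 1080

1080


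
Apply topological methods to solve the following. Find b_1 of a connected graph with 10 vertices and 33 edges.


For a connected graph: rank(pi_1) = b_1 = E - V + 1 = 1 - chi.
chi = V - E = 10 - 33 = -23.
rank = 1 - (-23) = 33 - 10 + 1 = 24

24


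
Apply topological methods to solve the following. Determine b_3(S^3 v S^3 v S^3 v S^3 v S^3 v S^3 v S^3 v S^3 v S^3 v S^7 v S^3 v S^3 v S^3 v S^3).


For a wedge of spheres, H_k (k>0) is free on one generator per sphere of dimension k.
Spheres of dimension 3: count = 13.
b_3 = 13

13


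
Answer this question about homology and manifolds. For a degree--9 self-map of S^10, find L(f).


On S^10: L(f) = tr(f_0*) + (-1)^10 tr(f_10*) = 1 + (-1)^10 * deg(f).
L(f) = 1 + (-1)^10 * -9 = 1 + -9 = -8

-8


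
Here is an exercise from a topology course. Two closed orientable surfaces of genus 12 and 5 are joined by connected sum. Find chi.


chi(Sigma_12) = 2 - 2*12 = -22
chi(Sigma_5) = 2 - 2*5 = -8
For surfaces: chi(A#B) = chi(A) + chi(B) - 2.
chi = -22 + -8 - 2 = -32

-32


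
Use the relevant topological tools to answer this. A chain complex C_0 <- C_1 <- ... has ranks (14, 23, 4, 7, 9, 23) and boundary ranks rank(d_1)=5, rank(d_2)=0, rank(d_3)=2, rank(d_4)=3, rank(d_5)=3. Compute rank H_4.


rank H_k = rank(ker d_k) - rank(im d_{k+1}).
rank(ker d_4) = rank(C_4) - rank(d_4) = 9 - 3 = 6.
rank(im d_{4+1}) = 3.
rank H_4 = 6 - 3 = 3

3


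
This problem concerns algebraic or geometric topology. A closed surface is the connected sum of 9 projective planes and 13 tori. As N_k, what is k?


Since a >= 1, the sum is non-orientable; each T^2 can be replaced by RP^2 # RP^2 (since T^2#RP^2 = 3RP^2).
Total crosscaps k = 9 + 2*13 = 35.
Check via chi: chi = 9*1 + 13*0 - (9+13-1)*2 = -33 = 2 - k = -33. Consistent.

35


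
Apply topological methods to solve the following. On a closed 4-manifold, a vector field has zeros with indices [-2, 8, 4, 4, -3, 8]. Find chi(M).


Poincare-Hopf: chi(M) = sum of indices of zeros.
chi = (-2) + (8) + (4) + (4) + (-3) + (8) = 19

19


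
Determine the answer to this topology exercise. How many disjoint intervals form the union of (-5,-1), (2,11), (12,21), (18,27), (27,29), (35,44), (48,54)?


Sort and merge overlapping open intervals.
Merged: (-5,-1), (2,11), (12,27), (27,29), (35,44), (48,54).
Number of components = 6

6


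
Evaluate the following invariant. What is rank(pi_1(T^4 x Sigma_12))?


pi_1(A x B) = pi_1(A) x pi_1(B); rank of abelianization = b_1.
b_1(T^4) = 4, b_1(Sigma_12) = 2*12 = 24.
b_1(product) = 4 + 24 = 28

28


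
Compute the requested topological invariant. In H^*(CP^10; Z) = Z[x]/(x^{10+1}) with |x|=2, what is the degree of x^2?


|x| = 2 in H^*(CP^n).
|x^2| = 2 * |x| = 2 * 2 = 4

4


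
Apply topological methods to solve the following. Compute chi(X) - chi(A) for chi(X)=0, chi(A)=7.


Relative Euler characteristic: chi(X, A) = chi(X) - chi(A).
= 0 - (7) = -7

-7


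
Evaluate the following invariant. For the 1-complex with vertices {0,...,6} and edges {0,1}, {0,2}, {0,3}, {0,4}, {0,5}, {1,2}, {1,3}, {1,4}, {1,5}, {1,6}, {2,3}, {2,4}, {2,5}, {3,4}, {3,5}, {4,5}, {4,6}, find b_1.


b_1 = E - V + (number of components).
E = 17, V = 7, components = 1.
b_1 = 17 - 7 + 1 = 11

11


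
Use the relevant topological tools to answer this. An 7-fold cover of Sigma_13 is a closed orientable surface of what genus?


For an n-sheeted cover: chi(E) = n * chi(B).
chi(Sigma_13) = 2 - 2*13 = -24.
chi(E) = 7 * (-24) = -168.
genus(E) = (2 - chi(E))/2 = (2 - (-168))/2 = 170/2 = 85

85


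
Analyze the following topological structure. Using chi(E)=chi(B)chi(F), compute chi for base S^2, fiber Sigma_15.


chi(S^2) = 2 (n even), chi(Sigma_15) = 2 - 2*15 = -28.
chi(E) = 2 * (-28) = -56

-56


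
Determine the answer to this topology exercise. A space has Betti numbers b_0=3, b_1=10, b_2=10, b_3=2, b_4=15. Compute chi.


chi = sum_k (-1)^k b_k.
= (3) + (-10) + (10) + (-2) + (15)
= 16

16
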